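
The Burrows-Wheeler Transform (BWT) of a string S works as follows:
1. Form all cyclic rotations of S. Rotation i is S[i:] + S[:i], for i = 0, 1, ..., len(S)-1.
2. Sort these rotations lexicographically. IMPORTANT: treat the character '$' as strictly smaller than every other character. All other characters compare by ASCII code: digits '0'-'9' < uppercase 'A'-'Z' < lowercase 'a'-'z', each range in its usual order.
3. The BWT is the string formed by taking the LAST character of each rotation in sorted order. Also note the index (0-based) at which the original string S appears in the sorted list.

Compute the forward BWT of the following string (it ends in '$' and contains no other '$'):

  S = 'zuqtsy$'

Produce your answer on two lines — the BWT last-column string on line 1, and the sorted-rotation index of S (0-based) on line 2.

All 7 rotations (rotation i = S[i:]+S[:i]):
  rot[0] = zuqtsy$
  rot[1] = uqtsy$z
  rot[2] = qtsy$zu
  rot[3] = tsy$zuq
  rot[4] = sy$zuqt
  rot[5] = y$zuqts
  rot[6] = $zuqtsy
Sorted (with $ < everything):
  sorted[0] = $zuqtsy  (last char: 'y')
  sorted[1] = qtsy$zu  (last char: 'u')
  sorted[2] = sy$zuqt  (last char: 't')
  sorted[3] = tsy$zuq  (last char: 'q')
  sorted[4] = uqtsy$z  (last char: 'z')
  sorted[5] = y$zuqts  (last char: 's')
  sorted[6] = zuqtsy$  (last char: '$')
Last column: yutqzs$
Original string S is at sorted index 6

Answer: yutqzs$
6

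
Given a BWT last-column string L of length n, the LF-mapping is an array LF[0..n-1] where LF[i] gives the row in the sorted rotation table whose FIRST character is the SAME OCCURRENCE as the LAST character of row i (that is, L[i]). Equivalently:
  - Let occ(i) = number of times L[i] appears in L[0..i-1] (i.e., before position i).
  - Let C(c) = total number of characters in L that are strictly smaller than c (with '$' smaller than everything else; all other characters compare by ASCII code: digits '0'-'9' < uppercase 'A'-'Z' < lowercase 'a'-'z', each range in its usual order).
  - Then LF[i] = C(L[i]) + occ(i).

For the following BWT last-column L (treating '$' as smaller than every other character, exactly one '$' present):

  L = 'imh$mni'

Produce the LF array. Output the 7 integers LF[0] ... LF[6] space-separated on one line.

Char counts: '$':1, 'h':1, 'i':2, 'm':2, 'n':1
C (first-col start): C('$')=0, C('h')=1, C('i')=2, C('m')=4, C('n')=6
L[0]='i': occ=0, LF[0]=C('i')+0=2+0=2
L[1]='m': occ=0, LF[1]=C('m')+0=4+0=4
L[2]='h': occ=0, LF[2]=C('h')+0=1+0=1
L[3]='$': occ=0, LF[3]=C('$')+0=0+0=0
L[4]='m': occ=1, LF[4]=C('m')+1=4+1=5
L[5]='n': occ=0, LF[5]=C('n')+0=6+0=6
L[6]='i': occ=1, LF[6]=C('i')+1=2+1=3

Answer: 2 4 1 0 5 6 3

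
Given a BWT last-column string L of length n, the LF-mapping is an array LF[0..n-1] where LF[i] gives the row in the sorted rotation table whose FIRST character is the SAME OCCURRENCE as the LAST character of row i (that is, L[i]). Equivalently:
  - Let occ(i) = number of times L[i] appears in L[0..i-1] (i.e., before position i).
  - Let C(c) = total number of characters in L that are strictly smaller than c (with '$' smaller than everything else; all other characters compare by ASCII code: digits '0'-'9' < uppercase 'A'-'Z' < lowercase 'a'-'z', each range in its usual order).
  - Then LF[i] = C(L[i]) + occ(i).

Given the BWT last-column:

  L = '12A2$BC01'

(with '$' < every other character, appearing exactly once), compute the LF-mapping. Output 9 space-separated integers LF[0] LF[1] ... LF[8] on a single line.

Char counts: '$':1, '0':1, '1':2, '2':2, 'A':1, 'B':1, 'C':1
C (first-col start): C('$')=0, C('0')=1, C('1')=2, C('2')=4, C('A')=6, C('B')=7, C('C')=8
L[0]='1': occ=0, LF[0]=C('1')+0=2+0=2
L[1]='2': occ=0, LF[1]=C('2')+0=4+0=4
L[2]='A': occ=0, LF[2]=C('A')+0=6+0=6
L[3]='2': occ=1, LF[3]=C('2')+1=4+1=5
L[4]='$': occ=0, LF[4]=C('$')+0=0+0=0
L[5]='B': occ=0, LF[5]=C('B')+0=7+0=7
L[6]='C': occ=0, LF[6]=C('C')+0=8+0=8
L[7]='0': occ=0, LF[7]=C('0')+0=1+0=1
L[8]='1': occ=1, LF[8]=C('1')+1=2+1=3

Answer: 2 4 6 5 0 7 8 1 3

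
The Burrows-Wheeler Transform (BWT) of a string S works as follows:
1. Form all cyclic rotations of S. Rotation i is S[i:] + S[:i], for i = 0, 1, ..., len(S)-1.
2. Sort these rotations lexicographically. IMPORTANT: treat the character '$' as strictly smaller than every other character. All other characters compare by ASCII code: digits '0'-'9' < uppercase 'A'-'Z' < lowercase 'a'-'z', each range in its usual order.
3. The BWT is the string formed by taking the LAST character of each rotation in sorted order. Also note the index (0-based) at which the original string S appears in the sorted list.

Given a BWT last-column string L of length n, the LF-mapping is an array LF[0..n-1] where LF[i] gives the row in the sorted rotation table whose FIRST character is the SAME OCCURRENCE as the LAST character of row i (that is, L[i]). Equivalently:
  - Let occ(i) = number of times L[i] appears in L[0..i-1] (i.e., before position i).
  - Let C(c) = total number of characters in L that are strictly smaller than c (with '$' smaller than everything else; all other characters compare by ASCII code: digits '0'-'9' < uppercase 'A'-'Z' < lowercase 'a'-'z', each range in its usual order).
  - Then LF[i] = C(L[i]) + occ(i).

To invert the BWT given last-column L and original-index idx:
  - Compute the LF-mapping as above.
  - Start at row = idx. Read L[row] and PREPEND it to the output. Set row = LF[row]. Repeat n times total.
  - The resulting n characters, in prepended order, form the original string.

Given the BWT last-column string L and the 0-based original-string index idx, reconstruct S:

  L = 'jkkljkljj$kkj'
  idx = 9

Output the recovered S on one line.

LF mapping: 1 6 7 11 2 8 12 3 4 0 9 10 5
Walk LF starting at row 9, prepending L[row]:
  step 1: row=9, L[9]='$', prepend. Next row=LF[9]=0
  step 2: row=0, L[0]='j', prepend. Next row=LF[0]=1
  step 3: row=1, L[1]='k', prepend. Next row=LF[1]=6
  step 4: row=6, L[6]='l', prepend. Next row=LF[6]=12
  step 5: row=12, L[12]='j', prepend. Next row=LF[12]=5
  step 6: row=5, L[5]='k', prepend. Next row=LF[5]=8
  step 7: row=8, L[8]='j', prepend. Next row=LF[8]=4
  step 8: row=4, L[4]='j', prepend. Next row=LF[4]=2
  step 9: row=2, L[2]='k', prepend. Next row=LF[2]=7
  step 10: row=7, L[7]='j', prepend. Next row=LF[7]=3
  step 11: row=3, L[3]='l', prepend. Next row=LF[3]=11
  step 12: row=11, L[11]='k', prepend. Next row=LF[11]=10
  step 13: row=10, L[10]='k', prepend. Next row=LF[10]=9
Reversed output: kkljkjjkjlkj$

Answer: kkljkjjkjlkj$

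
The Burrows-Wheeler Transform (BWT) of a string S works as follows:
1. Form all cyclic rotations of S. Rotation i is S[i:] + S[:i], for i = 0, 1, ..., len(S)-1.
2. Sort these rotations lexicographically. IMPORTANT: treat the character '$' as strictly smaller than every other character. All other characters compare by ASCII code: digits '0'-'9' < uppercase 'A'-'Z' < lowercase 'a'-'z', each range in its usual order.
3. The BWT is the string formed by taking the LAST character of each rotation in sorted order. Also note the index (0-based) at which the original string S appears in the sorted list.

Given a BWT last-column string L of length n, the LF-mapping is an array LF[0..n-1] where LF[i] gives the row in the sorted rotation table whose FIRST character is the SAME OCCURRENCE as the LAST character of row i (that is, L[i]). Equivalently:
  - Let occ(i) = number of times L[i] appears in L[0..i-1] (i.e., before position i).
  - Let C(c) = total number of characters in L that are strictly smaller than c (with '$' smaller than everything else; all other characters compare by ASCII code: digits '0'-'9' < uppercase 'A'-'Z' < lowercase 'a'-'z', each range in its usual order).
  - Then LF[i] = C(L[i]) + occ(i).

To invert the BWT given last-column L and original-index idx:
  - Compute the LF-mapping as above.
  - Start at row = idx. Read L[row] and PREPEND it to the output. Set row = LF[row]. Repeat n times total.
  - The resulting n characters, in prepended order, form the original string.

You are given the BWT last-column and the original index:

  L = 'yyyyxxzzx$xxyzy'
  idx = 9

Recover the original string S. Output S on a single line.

Answer: yxyxxyzzyxxyzy$

Derivation:
LF mapping: 6 7 8 9 1 2 12 13 3 0 4 5 10 14 11
Walk LF starting at row 9, prepending L[row]:
  step 1: row=9, L[9]='$', prepend. Next row=LF[9]=0
  step 2: row=0, L[0]='y', prepend. Next row=LF[0]=6
  step 3: row=6, L[6]='z', prepend. Next row=LF[6]=12
  step 4: row=12, L[12]='y', prepend. Next row=LF[12]=10
  step 5: row=10, L[10]='x', prepend. Next row=LF[10]=4
  step 6: row=4, L[4]='x', prepend. Next row=LF[4]=1
  step 7: row=1, L[1]='y', prepend. Next row=LF[1]=7
  step 8: row=7, L[7]='z', prepend. Next row=LF[7]=13
  step 9: row=13, L[13]='z', prepend. Next row=LF[13]=14
  step 10: row=14, L[14]='y', prepend. Next row=LF[14]=11
  step 11: row=11, L[11]='x', prepend. Next row=LF[11]=5
  step 12: row=5, L[5]='x', prepend. Next row=LF[5]=2
  step 13: row=2, L[2]='y', prepend. Next row=LF[2]=8
  step 14: row=8, L[8]='x', prepend. Next row=LF[8]=3
  step 15: row=3, L[3]='y', prepend. Next row=LF[3]=9
Reversed output: yxyxxyzzyxxyzy$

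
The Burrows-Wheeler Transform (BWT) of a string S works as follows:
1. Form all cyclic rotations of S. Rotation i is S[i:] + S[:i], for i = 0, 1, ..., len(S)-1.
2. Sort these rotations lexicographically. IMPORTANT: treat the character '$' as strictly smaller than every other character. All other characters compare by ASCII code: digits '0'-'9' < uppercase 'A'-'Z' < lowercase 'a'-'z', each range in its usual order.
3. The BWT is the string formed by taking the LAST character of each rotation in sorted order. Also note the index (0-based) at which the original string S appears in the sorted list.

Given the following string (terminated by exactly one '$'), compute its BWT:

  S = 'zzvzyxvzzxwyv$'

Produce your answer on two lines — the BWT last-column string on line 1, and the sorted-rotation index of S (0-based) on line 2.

All 14 rotations (rotation i = S[i:]+S[:i]):
  rot[0] = zzvzyxvzzxwyv$
  rot[1] = zvzyxvzzxwyv$z
  rot[2] = vzyxvzzxwyv$zz
  rot[3] = zyxvzzxwyv$zzv
  rot[4] = yxvzzxwyv$zzvz
  rot[5] = xvzzxwyv$zzvzy
  rot[6] = vzzxwyv$zzvzyx
  rot[7] = zzxwyv$zzvzyxv
  rot[8] = zxwyv$zzvzyxvz
  rot[9] = xwyv$zzvzyxvzz
  rot[10] = wyv$zzvzyxvzzx
  rot[11] = yv$zzvzyxvzzxw
  rot[12] = v$zzvzyxvzzxwy
  rot[13] = $zzvzyxvzzxwyv
Sorted (with $ < everything):
  sorted[0] = $zzvzyxvzzxwyv  (last char: 'v')
  sorted[1] = v$zzvzyxvzzxwy  (last char: 'y')
  sorted[2] = vzyxvzzxwyv$zz  (last char: 'z')
  sorted[3] = vzzxwyv$zzvzyx  (last char: 'x')
  sorted[4] = wyv$zzvzyxvzzx  (last char: 'x')
  sorted[5] = xvzzxwyv$zzvzy  (last char: 'y')
  sorted[6] = xwyv$zzvzyxvzz  (last char: 'z')
  sorted[7] = yv$zzvzyxvzzxw  (last char: 'w')
  sorted[8] = yxvzzxwyv$zzvz  (last char: 'z')
  sorted[9] = zvzyxvzzxwyv$z  (last char: 'z')
  sorted[10] = zxwyv$zzvzyxvz  (last char: 'z')
  sorted[11] = zyxvzzxwyv$zzv  (last char: 'v')
  sorted[12] = zzvzyxvzzxwyv$  (last char: '$')
  sorted[13] = zzxwyv$zzvzyxv  (last char: 'v')
Last column: vyzxxyzwzzzv$v
Original string S is at sorted index 12

Answer: vyzxxyzwzzzv$v
12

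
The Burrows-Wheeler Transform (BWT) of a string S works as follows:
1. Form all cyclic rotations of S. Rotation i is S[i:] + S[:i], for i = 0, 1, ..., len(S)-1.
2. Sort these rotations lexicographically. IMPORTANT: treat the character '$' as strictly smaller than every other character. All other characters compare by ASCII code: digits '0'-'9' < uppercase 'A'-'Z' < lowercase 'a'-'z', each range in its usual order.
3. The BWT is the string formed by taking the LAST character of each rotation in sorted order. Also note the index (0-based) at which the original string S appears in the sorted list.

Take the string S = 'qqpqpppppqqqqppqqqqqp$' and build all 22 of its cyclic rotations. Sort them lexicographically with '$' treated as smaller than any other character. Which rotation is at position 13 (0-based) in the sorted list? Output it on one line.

Answer: qpqpppppqqqqppqqqqqp$q

Derivation:
All 22 rotations (rotation i = S[i:]+S[:i]):
  rot[0] = qqpqpppppqqqqppqqqqqp$
  rot[1] = qpqpppppqqqqppqqqqqp$q
  rot[2] = pqpppppqqqqppqqqqqp$qq
  rot[3] = qpppppqqqqppqqqqqp$qqp
  rot[4] = pppppqqqqppqqqqqp$qqpq
  rot[5] = ppppqqqqppqqqqqp$qqpqp
  rot[6] = pppqqqqppqqqqqp$qqpqpp
  rot[7] = ppqqqqppqqqqqp$qqpqppp
  rot[8] = pqqqqppqqqqqp$qqpqpppp
  rot[9] = qqqqppqqqqqp$qqpqppppp
  rot[10] = qqqppqqqqqp$qqpqpppppq
  rot[11] = qqppqqqqqp$qqpqpppppqq
  rot[12] = qppqqqqqp$qqpqpppppqqq
  rot[13] = ppqqqqqp$qqpqpppppqqqq
  rot[14] = pqqqqqp$qqpqpppppqqqqp
  rot[15] = qqqqqp$qqpqpppppqqqqpp
  rot[16] = qqqqp$qqpqpppppqqqqppq
  rot[17] = qqqp$qqpqpppppqqqqppqq
  rot[18] = qqp$qqpqpppppqqqqppqqq
  rot[19] = qp$qqpqpppppqqqqppqqqq
  rot[20] = p$qqpqpppppqqqqppqqqqq
  rot[21] = $qqpqpppppqqqqppqqqqqp
Sorted (with $ < everything):
  sorted[0] = $qqpqpppppqqqqppqqqqqp
  sorted[1] = p$qqpqpppppqqqqppqqqqq
  sorted[2] = pppppqqqqppqqqqqp$qqpq
  sorted[3] = ppppqqqqppqqqqqp$qqpqp
  sorted[4] = pppqqqqppqqqqqp$qqpqpp
  sorted[5] = ppqqqqppqqqqqp$qqpqppp
  sorted[6] = ppqqqqqp$qqpqpppppqqqq
  sorted[7] = pqpppppqqqqppqqqqqp$qq
  sorted[8] = pqqqqppqqqqqp$qqpqpppp
  sorted[9] = pqqqqqp$qqpqpppppqqqqp
  sorted[10] = qp$qqpqpppppqqqqppqqqq
  sorted[11] = qpppppqqqqppqqqqqp$qqp
  sorted[12] = qppqqqqqp$qqpqpppppqqq
  sorted[13] = qpqpppppqqqqppqqqqqp$q
  sorted[14] = qqp$qqpqpppppqqqqppqqq
  sorted[15] = qqppqqqqqp$qqpqpppppqq
  sorted[16] = qqpqpppppqqqqppqqqqqp$
  sorted[17] = qqqp$qqpqpppppqqqqppqq
  sorted[18] = qqqppqqqqqp$qqpqpppppq
  sorted[19] = qqqqp$qqpqpppppqqqqppq
  sorted[20] = qqqqppqqqqqp$qqpqppppp
  sorted[21] = qqqqqp$qqpqpppppqqqqpp
sorted[13] = qpqpppppqqqqppqqqqqp$q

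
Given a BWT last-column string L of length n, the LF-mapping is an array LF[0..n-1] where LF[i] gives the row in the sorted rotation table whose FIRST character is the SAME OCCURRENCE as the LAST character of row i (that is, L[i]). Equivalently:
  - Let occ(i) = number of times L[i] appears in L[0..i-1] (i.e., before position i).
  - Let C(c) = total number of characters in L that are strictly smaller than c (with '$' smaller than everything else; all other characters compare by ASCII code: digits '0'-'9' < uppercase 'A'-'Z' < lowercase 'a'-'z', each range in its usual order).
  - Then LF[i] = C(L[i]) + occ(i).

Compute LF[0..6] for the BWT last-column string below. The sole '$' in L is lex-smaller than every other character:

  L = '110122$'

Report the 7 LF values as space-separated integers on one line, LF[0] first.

Answer: 2 3 1 4 5 6 0

Derivation:
Char counts: '$':1, '0':1, '1':3, '2':2
C (first-col start): C('$')=0, C('0')=1, C('1')=2, C('2')=5
L[0]='1': occ=0, LF[0]=C('1')+0=2+0=2
L[1]='1': occ=1, LF[1]=C('1')+1=2+1=3
L[2]='0': occ=0, LF[2]=C('0')+0=1+0=1
L[3]='1': occ=2, LF[3]=C('1')+2=2+2=4
L[4]='2': occ=0, LF[4]=C('2')+0=5+0=5
L[5]='2': occ=1, LF[5]=C('2')+1=5+1=6
L[6]='$': occ=0, LF[6]=C('$')+0=0+0=0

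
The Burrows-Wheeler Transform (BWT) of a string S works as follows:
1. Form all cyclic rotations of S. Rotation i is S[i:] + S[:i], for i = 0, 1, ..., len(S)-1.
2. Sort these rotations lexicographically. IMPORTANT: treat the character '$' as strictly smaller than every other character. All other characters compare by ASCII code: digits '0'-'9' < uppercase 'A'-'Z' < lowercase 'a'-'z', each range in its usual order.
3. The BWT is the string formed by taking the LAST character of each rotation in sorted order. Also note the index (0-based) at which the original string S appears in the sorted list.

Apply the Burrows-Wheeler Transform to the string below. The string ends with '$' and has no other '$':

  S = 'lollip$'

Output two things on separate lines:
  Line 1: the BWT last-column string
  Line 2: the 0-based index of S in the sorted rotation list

Answer: pllo$li
4

Derivation:
All 7 rotations (rotation i = S[i:]+S[:i]):
  rot[0] = lollip$
  rot[1] = ollip$l
  rot[2] = llip$lo
  rot[3] = lip$lol
  rot[4] = ip$loll
  rot[5] = p$lolli
  rot[6] = $lollip
Sorted (with $ < everything):
  sorted[0] = $lollip  (last char: 'p')
  sorted[1] = ip$loll  (last char: 'l')
  sorted[2] = lip$lol  (last char: 'l')
  sorted[3] = llip$lo  (last char: 'o')
  sorted[4] = lollip$  (last char: '$')
  sorted[5] = ollip$l  (last char: 'l')
  sorted[6] = p$lolli  (last char: 'i')
Last column: pllo$li
Original string S is at sorted index 4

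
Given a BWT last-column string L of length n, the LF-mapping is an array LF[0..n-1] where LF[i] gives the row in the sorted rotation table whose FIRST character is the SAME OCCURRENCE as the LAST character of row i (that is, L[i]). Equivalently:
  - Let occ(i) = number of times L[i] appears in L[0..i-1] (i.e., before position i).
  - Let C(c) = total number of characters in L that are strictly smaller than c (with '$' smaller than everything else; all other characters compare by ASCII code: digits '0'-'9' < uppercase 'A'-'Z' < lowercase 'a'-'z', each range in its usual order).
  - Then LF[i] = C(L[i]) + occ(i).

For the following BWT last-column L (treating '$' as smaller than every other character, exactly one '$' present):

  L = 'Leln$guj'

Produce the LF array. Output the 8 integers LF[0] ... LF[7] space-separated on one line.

Char counts: '$':1, 'L':1, 'e':1, 'g':1, 'j':1, 'l':1, 'n':1, 'u':1
C (first-col start): C('$')=0, C('L')=1, C('e')=2, C('g')=3, C('j')=4, C('l')=5, C('n')=6, C('u')=7
L[0]='L': occ=0, LF[0]=C('L')+0=1+0=1
L[1]='e': occ=0, LF[1]=C('e')+0=2+0=2
L[2]='l': occ=0, LF[2]=C('l')+0=5+0=5
L[3]='n': occ=0, LF[3]=C('n')+0=6+0=6
L[4]='$': occ=0, LF[4]=C('$')+0=0+0=0
L[5]='g': occ=0, LF[5]=C('g')+0=3+0=3
L[6]='u': occ=0, LF[6]=C('u')+0=7+0=7
L[7]='j': occ=0, LF[7]=C('j')+0=4+0=4

Answer: 1 2 5 6 0 3 7 4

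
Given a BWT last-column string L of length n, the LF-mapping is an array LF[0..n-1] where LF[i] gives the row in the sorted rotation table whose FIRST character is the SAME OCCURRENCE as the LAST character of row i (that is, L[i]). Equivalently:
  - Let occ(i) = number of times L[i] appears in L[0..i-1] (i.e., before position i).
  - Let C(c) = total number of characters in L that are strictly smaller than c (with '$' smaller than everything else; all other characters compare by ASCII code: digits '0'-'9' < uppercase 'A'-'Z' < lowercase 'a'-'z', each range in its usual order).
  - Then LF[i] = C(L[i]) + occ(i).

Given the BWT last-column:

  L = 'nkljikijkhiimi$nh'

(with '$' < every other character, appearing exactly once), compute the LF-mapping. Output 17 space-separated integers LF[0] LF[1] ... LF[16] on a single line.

Answer: 15 10 13 8 3 11 4 9 12 1 5 6 14 7 0 16 2

Derivation:
Char counts: '$':1, 'h':2, 'i':5, 'j':2, 'k':3, 'l':1, 'm':1, 'n':2
C (first-col start): C('$')=0, C('h')=1, C('i')=3, C('j')=8, C('k')=10, C('l')=13, C('m')=14, C('n')=15
L[0]='n': occ=0, LF[0]=C('n')+0=15+0=15
L[1]='k': occ=0, LF[1]=C('k')+0=10+0=10
L[2]='l': occ=0, LF[2]=C('l')+0=13+0=13
L[3]='j': occ=0, LF[3]=C('j')+0=8+0=8
L[4]='i': occ=0, LF[4]=C('i')+0=3+0=3
L[5]='k': occ=1, LF[5]=C('k')+1=10+1=11
L[6]='i': occ=1, LF[6]=C('i')+1=3+1=4
L[7]='j': occ=1, LF[7]=C('j')+1=8+1=9
L[8]='k': occ=2, LF[8]=C('k')+2=10+2=12
L[9]='h': occ=0, LF[9]=C('h')+0=1+0=1
L[10]='i': occ=2, LF[10]=C('i')+2=3+2=5
L[11]='i': occ=3, LF[11]=C('i')+3=3+3=6
L[12]='m': occ=0, LF[12]=C('m')+0=14+0=14
L[13]='i': occ=4, LF[13]=C('i')+4=3+4=7
L[14]='$': occ=0, LF[14]=C('$')+0=0+0=0
L[15]='n': occ=1, LF[15]=C('n')+1=15+1=16
L[16]='h': occ=1, LF[16]=C('h')+1=1+1=2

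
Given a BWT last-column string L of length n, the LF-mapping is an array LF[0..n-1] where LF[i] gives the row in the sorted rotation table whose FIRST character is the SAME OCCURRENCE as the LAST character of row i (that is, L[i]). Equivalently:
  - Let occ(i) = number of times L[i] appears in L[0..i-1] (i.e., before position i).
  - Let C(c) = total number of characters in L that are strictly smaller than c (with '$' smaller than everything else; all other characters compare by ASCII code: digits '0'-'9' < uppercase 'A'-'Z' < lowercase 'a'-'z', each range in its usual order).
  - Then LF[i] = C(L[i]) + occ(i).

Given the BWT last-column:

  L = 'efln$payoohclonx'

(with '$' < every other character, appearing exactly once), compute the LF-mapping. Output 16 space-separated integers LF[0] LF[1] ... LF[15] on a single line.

Answer: 3 4 6 8 0 13 1 15 10 11 5 2 7 12 9 14

Derivation:
Char counts: '$':1, 'a':1, 'c':1, 'e':1, 'f':1, 'h':1, 'l':2, 'n':2, 'o':3, 'p':1, 'x':1, 'y':1
C (first-col start): C('$')=0, C('a')=1, C('c')=2, C('e')=3, C('f')=4, C('h')=5, C('l')=6, C('n')=8, C('o')=10, C('p')=13, C('x')=14, C('y')=15
L[0]='e': occ=0, LF[0]=C('e')+0=3+0=3
L[1]='f': occ=0, LF[1]=C('f')+0=4+0=4
L[2]='l': occ=0, LF[2]=C('l')+0=6+0=6
L[3]='n': occ=0, LF[3]=C('n')+0=8+0=8
L[4]='$': occ=0, LF[4]=C('$')+0=0+0=0
L[5]='p': occ=0, LF[5]=C('p')+0=13+0=13
L[6]='a': occ=0, LF[6]=C('a')+0=1+0=1
L[7]='y': occ=0, LF[7]=C('y')+0=15+0=15
L[8]='o': occ=0, LF[8]=C('o')+0=10+0=10
L[9]='o': occ=1, LF[9]=C('o')+1=10+1=11
L[10]='h': occ=0, LF[10]=C('h')+0=5+0=5
L[11]='c': occ=0, LF[11]=C('c')+0=2+0=2
L[12]='l': occ=1, LF[12]=C('l')+1=6+1=7
L[13]='o': occ=2, LF[13]=C('o')+2=10+2=12
L[14]='n': occ=1, LF[14]=C('n')+1=8+1=9
L[15]='x': occ=0, LF[15]=C('x')+0=14+0=14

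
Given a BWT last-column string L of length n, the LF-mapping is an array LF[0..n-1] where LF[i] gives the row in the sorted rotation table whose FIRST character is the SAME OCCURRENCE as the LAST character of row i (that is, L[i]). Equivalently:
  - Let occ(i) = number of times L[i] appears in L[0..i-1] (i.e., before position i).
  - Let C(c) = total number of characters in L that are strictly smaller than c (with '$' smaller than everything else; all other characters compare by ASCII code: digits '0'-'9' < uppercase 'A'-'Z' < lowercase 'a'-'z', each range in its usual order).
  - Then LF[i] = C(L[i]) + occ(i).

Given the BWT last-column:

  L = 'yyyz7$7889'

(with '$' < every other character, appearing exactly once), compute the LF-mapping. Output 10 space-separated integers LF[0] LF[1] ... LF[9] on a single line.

Char counts: '$':1, '7':2, '8':2, '9':1, 'y':3, 'z':1
C (first-col start): C('$')=0, C('7')=1, C('8')=3, C('9')=5, C('y')=6, C('z')=9
L[0]='y': occ=0, LF[0]=C('y')+0=6+0=6
L[1]='y': occ=1, LF[1]=C('y')+1=6+1=7
L[2]='y': occ=2, LF[2]=C('y')+2=6+2=8
L[3]='z': occ=0, LF[3]=C('z')+0=9+0=9
L[4]='7': occ=0, LF[4]=C('7')+0=1+0=1
L[5]='$': occ=0, LF[5]=C('$')+0=0+0=0
L[6]='7': occ=1, LF[6]=C('7')+1=1+1=2
L[7]='8': occ=0, LF[7]=C('8')+0=3+0=3
L[8]='8': occ=1, LF[8]=C('8')+1=3+1=4
L[9]='9': occ=0, LF[9]=C('9')+0=5+0=5

Answer: 6 7 8 9 1 0 2 3 4 5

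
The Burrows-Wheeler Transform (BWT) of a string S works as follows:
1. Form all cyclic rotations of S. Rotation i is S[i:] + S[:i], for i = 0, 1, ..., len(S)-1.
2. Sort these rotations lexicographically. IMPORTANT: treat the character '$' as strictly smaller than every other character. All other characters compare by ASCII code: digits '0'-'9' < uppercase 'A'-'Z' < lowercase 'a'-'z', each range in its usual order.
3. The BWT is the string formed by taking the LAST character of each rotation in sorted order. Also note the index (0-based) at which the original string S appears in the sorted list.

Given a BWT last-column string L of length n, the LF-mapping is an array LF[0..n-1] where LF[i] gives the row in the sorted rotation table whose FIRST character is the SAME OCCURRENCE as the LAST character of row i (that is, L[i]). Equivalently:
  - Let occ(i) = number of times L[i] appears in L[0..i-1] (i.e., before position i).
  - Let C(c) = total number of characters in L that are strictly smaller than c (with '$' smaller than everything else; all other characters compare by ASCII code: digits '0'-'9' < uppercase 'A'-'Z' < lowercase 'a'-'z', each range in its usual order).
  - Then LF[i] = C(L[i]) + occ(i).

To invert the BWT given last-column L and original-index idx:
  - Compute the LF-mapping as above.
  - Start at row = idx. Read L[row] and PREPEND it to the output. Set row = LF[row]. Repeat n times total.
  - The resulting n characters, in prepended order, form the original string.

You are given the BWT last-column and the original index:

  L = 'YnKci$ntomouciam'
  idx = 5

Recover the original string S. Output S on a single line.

LF mapping: 2 10 1 4 6 0 11 14 12 8 13 15 5 7 3 9
Walk LF starting at row 5, prepending L[row]:
  step 1: row=5, L[5]='$', prepend. Next row=LF[5]=0
  step 2: row=0, L[0]='Y', prepend. Next row=LF[0]=2
  step 3: row=2, L[2]='K', prepend. Next row=LF[2]=1
  step 4: row=1, L[1]='n', prepend. Next row=LF[1]=10
  step 5: row=10, L[10]='o', prepend. Next row=LF[10]=13
  step 6: row=13, L[13]='i', prepend. Next row=LF[13]=7
  step 7: row=7, L[7]='t', prepend. Next row=LF[7]=14
  step 8: row=14, L[14]='a', prepend. Next row=LF[14]=3
  step 9: row=3, L[3]='c', prepend. Next row=LF[3]=4
  step 10: row=4, L[4]='i', prepend. Next row=LF[4]=6
  step 11: row=6, L[6]='n', prepend. Next row=LF[6]=11
  step 12: row=11, L[11]='u', prepend. Next row=LF[11]=15
  step 13: row=15, L[15]='m', prepend. Next row=LF[15]=9
  step 14: row=9, L[9]='m', prepend. Next row=LF[9]=8
  step 15: row=8, L[8]='o', prepend. Next row=LF[8]=12
  step 16: row=12, L[12]='c', prepend. Next row=LF[12]=5
Reversed output: communicationKY$

Answer: communicationKY$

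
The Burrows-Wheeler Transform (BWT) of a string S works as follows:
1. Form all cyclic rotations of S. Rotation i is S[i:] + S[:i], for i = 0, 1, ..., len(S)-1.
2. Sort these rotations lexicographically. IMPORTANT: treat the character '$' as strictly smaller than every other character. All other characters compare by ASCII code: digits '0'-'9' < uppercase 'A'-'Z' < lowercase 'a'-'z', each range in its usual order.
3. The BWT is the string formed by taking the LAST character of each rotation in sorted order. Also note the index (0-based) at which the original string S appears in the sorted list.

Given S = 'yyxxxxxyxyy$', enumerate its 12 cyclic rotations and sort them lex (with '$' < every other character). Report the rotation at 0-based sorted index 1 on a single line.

All 12 rotations (rotation i = S[i:]+S[:i]):
  rot[0] = yyxxxxxyxyy$
  rot[1] = yxxxxxyxyy$y
  rot[2] = xxxxxyxyy$yy
  rot[3] = xxxxyxyy$yyx
  rot[4] = xxxyxyy$yyxx
  rot[5] = xxyxyy$yyxxx
  rot[6] = xyxyy$yyxxxx
  rot[7] = yxyy$yyxxxxx
  rot[8] = xyy$yyxxxxxy
  rot[9] = yy$yyxxxxxyx
  rot[10] = y$yyxxxxxyxy
  rot[11] = $yyxxxxxyxyy
Sorted (with $ < everything):
  sorted[0] = $yyxxxxxyxyy
  sorted[1] = xxxxxyxyy$yy
  sorted[2] = xxxxyxyy$yyx
  sorted[3] = xxxyxyy$yyxx
  sorted[4] = xxyxyy$yyxxx
  sorted[5] = xyxyy$yyxxxx
  sorted[6] = xyy$yyxxxxxy
  sorted[7] = y$yyxxxxxyxy
  sorted[8] = yxxxxxyxyy$y
  sorted[9] = yxyy$yyxxxxx
  sorted[10] = yy$yyxxxxxyx
  sorted[11] = yyxxxxxyxyy$
sorted[1] = xxxxxyxyy$yy

Answer: xxxxxyxyy$yy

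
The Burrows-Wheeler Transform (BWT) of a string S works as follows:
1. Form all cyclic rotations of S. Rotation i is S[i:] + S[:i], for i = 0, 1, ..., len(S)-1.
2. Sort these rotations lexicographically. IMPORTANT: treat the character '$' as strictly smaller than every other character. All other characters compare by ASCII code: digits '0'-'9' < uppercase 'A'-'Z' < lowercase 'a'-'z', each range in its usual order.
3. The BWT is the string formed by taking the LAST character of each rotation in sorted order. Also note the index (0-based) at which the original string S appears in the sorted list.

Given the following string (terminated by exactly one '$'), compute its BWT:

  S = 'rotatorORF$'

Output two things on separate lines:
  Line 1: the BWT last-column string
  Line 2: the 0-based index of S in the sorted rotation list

Answer: FRrOttro$oa
8

Derivation:
All 11 rotations (rotation i = S[i:]+S[:i]):
  rot[0] = rotatorORF$
  rot[1] = otatorORF$r
  rot[2] = tatorORF$ro
  rot[3] = atorORF$rot
  rot[4] = torORF$rota
  rot[5] = orORF$rotat
  rot[6] = rORF$rotato
  rot[7] = ORF$rotator
  rot[8] = RF$rotatorO
  rot[9] = F$rotatorOR
  rot[10] = $rotatorORF
Sorted (with $ < everything):
  sorted[0] = $rotatorORF  (last char: 'F')
  sorted[1] = F$rotatorOR  (last char: 'R')
  sorted[2] = ORF$rotator  (last char: 'r')
  sorted[3] = RF$rotatorO  (last char: 'O')
  sorted[4] = atorORF$rot  (last char: 't')
  sorted[5] = orORF$rotat  (last char: 't')
  sorted[6] = otatorORF$r  (last char: 'r')
  sorted[7] = rORF$rotato  (last char: 'o')
  sorted[8] = rotatorORF$  (last char: '$')
  sorted[9] = tatorORF$ro  (last char: 'o')
  sorted[10] = torORF$rota  (last char: 'a')
Last column: FRrOttro$oa
Original string S is at sorted index 8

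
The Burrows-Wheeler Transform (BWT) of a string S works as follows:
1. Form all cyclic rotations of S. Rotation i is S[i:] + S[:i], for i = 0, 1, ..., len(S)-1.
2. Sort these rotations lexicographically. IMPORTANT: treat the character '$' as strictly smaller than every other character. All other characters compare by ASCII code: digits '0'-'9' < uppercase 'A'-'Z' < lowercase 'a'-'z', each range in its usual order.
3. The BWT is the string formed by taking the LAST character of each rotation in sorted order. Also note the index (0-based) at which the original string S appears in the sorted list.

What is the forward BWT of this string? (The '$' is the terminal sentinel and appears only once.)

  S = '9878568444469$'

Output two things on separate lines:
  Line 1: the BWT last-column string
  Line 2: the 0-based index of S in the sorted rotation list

All 14 rotations (rotation i = S[i:]+S[:i]):
  rot[0] = 9878568444469$
  rot[1] = 878568444469$9
  rot[2] = 78568444469$98
  rot[3] = 8568444469$987
  rot[4] = 568444469$9878
  rot[5] = 68444469$98785
  rot[6] = 8444469$987856
  rot[7] = 444469$9878568
  rot[8] = 44469$98785684
  rot[9] = 4469$987856844
  rot[10] = 469$9878568444
  rot[11] = 69$98785684444
  rot[12] = 9$987856844446
  rot[13] = $9878568444469
Sorted (with $ < everything):
  sorted[0] = $9878568444469  (last char: '9')
  sorted[1] = 444469$9878568  (last char: '8')
  sorted[2] = 44469$98785684  (last char: '4')
  sorted[3] = 4469$987856844  (last char: '4')
  sorted[4] = 469$9878568444  (last char: '4')
  sorted[5] = 568444469$9878  (last char: '8')
  sorted[6] = 68444469$98785  (last char: '5')
  sorted[7] = 69$98785684444  (last char: '4')
  sorted[8] = 78568444469$98  (last char: '8')
  sorted[9] = 8444469$987856  (last char: '6')
  sorted[10] = 8568444469$987  (last char: '7')
  sorted[11] = 878568444469$9  (last char: '9')
  sorted[12] = 9$987856844446  (last char: '6')
  sorted[13] = 9878568444469$  (last char: '$')
Last column: 9844485486796$
Original string S is at sorted index 13

Answer: 9844485486796$
13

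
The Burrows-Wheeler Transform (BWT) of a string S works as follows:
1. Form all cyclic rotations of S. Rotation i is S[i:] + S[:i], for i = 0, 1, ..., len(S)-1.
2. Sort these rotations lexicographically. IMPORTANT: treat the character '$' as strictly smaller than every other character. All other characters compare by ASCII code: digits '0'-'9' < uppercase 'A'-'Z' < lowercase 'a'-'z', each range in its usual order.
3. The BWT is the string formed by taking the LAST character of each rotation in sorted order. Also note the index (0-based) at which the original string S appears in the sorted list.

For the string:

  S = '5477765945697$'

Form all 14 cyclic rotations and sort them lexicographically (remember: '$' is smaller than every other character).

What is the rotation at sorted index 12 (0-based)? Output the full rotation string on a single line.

All 14 rotations (rotation i = S[i:]+S[:i]):
  rot[0] = 5477765945697$
  rot[1] = 477765945697$5
  rot[2] = 77765945697$54
  rot[3] = 7765945697$547
  rot[4] = 765945697$5477
  rot[5] = 65945697$54777
  rot[6] = 5945697$547776
  rot[7] = 945697$5477765
  rot[8] = 45697$54777659
  rot[9] = 5697$547776594
  rot[10] = 697$5477765945
  rot[11] = 97$54777659456
  rot[12] = 7$547776594569
  rot[13] = $5477765945697
Sorted (with $ < everything):
  sorted[0] = $5477765945697
  sorted[1] = 45697$54777659
  sorted[2] = 477765945697$5
  sorted[3] = 5477765945697$
  sorted[4] = 5697$547776594
  sorted[5] = 5945697$547776
  sorted[6] = 65945697$54777
  sorted[7] = 697$5477765945
  sorted[8] = 7$547776594569
  sorted[9] = 765945697$5477
  sorted[10] = 7765945697$547
  sorted[11] = 77765945697$54
  sorted[12] = 945697$5477765
  sorted[13] = 97$54777659456
sorted[12] = 945697$5477765

Answer: 945697$5477765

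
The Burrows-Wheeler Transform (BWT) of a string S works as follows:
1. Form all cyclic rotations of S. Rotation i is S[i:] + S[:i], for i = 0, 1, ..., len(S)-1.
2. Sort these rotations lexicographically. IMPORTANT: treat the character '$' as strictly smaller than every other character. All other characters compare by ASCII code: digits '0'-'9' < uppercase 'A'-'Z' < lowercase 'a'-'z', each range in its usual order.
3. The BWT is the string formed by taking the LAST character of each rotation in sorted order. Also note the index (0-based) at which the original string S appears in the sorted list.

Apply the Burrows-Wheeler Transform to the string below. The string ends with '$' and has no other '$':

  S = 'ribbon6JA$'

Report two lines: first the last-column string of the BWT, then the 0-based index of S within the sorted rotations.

All 10 rotations (rotation i = S[i:]+S[:i]):
  rot[0] = ribbon6JA$
  rot[1] = ibbon6JA$r
  rot[2] = bbon6JA$ri
  rot[3] = bon6JA$rib
  rot[4] = on6JA$ribb
  rot[5] = n6JA$ribbo
  rot[6] = 6JA$ribbon
  rot[7] = JA$ribbon6
  rot[8] = A$ribbon6J
  rot[9] = $ribbon6JA
Sorted (with $ < everything):
  sorted[0] = $ribbon6JA  (last char: 'A')
  sorted[1] = 6JA$ribbon  (last char: 'n')
  sorted[2] = A$ribbon6J  (last char: 'J')
  sorted[3] = JA$ribbon6  (last char: '6')
  sorted[4] = bbon6JA$ri  (last char: 'i')
  sorted[5] = bon6JA$rib  (last char: 'b')
  sorted[6] = ibbon6JA$r  (last char: 'r')
  sorted[7] = n6JA$ribbo  (last char: 'o')
  sorted[8] = on6JA$ribb  (last char: 'b')
  sorted[9] = ribbon6JA$  (last char: '$')
Last column: AnJ6ibrob$
Original string S is at sorted index 9

Answer: AnJ6ibrob$
9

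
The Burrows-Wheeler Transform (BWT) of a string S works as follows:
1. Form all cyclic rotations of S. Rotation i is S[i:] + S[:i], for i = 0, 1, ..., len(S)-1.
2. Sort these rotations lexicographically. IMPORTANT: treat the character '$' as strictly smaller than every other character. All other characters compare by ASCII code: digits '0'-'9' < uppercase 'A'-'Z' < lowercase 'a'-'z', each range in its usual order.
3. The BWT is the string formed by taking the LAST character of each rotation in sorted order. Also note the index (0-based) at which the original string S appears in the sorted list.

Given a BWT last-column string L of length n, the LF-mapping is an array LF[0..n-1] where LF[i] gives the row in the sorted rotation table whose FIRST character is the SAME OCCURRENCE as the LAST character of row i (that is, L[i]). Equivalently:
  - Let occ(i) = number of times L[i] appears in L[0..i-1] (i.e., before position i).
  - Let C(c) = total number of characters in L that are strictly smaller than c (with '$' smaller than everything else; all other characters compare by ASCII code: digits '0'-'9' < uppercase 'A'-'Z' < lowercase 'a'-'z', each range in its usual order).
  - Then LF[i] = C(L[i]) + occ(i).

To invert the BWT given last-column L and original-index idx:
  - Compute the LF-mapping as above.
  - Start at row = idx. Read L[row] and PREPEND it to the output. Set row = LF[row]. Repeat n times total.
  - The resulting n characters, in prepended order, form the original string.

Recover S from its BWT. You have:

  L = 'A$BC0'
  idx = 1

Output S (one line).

Answer: 0CBA$

Derivation:
LF mapping: 2 0 3 4 1
Walk LF starting at row 1, prepending L[row]:
  step 1: row=1, L[1]='$', prepend. Next row=LF[1]=0
  step 2: row=0, L[0]='A', prepend. Next row=LF[0]=2
  step 3: row=2, L[2]='B', prepend. Next row=LF[2]=3
  step 4: row=3, L[3]='C', prepend. Next row=LF[3]=4
  step 5: row=4, L[4]='0', prepend. Next row=LF[4]=1
Reversed output: 0CBA$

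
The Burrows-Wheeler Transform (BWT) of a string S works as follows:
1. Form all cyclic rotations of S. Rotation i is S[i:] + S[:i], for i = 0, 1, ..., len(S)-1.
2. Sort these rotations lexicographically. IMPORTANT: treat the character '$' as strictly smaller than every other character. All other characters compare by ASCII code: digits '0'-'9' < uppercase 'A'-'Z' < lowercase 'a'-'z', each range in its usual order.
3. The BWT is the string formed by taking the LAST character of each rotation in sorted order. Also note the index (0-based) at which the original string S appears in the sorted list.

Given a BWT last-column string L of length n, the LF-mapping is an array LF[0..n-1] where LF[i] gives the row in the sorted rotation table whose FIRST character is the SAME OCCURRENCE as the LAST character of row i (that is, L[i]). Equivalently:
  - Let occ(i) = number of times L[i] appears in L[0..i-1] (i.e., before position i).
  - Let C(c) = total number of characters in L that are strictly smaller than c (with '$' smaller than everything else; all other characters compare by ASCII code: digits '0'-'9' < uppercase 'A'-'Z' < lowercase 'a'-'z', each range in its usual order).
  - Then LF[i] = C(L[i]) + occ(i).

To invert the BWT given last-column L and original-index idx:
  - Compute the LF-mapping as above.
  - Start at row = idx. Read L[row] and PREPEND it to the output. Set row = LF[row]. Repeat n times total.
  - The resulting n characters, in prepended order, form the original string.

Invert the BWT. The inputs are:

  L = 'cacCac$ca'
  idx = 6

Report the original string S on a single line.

Answer: caCaaccc$

Derivation:
LF mapping: 5 2 6 1 3 7 0 8 4
Walk LF starting at row 6, prepending L[row]:
  step 1: row=6, L[6]='$', prepend. Next row=LF[6]=0
  step 2: row=0, L[0]='c', prepend. Next row=LF[0]=5
  step 3: row=5, L[5]='c', prepend. Next row=LF[5]=7
  step 4: row=7, L[7]='c', prepend. Next row=LF[7]=8
  step 5: row=8, L[8]='a', prepend. Next row=LF[8]=4
  step 6: row=4, L[4]='a', prepend. Next row=LF[4]=3
  step 7: row=3, L[3]='C', prepend. Next row=LF[3]=1
  step 8: row=1, L[1]='a', prepend. Next row=LF[1]=2
  step 9: row=2, L[2]='c', prepend. Next row=LF[2]=6
Reversed output: caCaaccc$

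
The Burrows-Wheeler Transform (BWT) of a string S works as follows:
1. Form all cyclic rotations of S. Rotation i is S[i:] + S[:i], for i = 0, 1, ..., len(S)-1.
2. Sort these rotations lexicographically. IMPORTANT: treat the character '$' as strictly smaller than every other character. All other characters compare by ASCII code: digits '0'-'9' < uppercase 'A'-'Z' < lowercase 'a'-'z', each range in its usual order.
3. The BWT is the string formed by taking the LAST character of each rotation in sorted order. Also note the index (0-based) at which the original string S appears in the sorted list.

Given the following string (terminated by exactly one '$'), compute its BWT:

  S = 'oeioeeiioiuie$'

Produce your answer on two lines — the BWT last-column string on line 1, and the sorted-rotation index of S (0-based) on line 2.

All 14 rotations (rotation i = S[i:]+S[:i]):
  rot[0] = oeioeeiioiuie$
  rot[1] = eioeeiioiuie$o
  rot[2] = ioeeiioiuie$oe
  rot[3] = oeeiioiuie$oei
  rot[4] = eeiioiuie$oeio
  rot[5] = eiioiuie$oeioe
  rot[6] = iioiuie$oeioee
  rot[7] = ioiuie$oeioeei
  rot[8] = oiuie$oeioeeii
  rot[9] = iuie$oeioeeiio
  rot[10] = uie$oeioeeiioi
  rot[11] = ie$oeioeeiioiu
  rot[12] = e$oeioeeiioiui
  rot[13] = $oeioeeiioiuie
Sorted (with $ < everything):
  sorted[0] = $oeioeeiioiuie  (last char: 'e')
  sorted[1] = e$oeioeeiioiui  (last char: 'i')
  sorted[2] = eeiioiuie$oeio  (last char: 'o')
  sorted[3] = eiioiuie$oeioe  (last char: 'e')
  sorted[4] = eioeeiioiuie$o  (last char: 'o')
  sorted[5] = ie$oeioeeiioiu  (last char: 'u')
  sorted[6] = iioiuie$oeioee  (last char: 'e')
  sorted[7] = ioeeiioiuie$oe  (last char: 'e')
  sorted[8] = ioiuie$oeioeei  (last char: 'i')
  sorted[9] = iuie$oeioeeiio  (last char: 'o')
  sorted[10] = oeeiioiuie$oei  (last char: 'i')
  sorted[11] = oeioeeiioiuie$  (last char: '$')
  sorted[12] = oiuie$oeioeeii  (last char: 'i')
  sorted[13] = uie$oeioeeiioi  (last char: 'i')
Last column: eioeoueeioi$ii
Original string S is at sorted index 11

Answer: eioeoueeioi$ii
11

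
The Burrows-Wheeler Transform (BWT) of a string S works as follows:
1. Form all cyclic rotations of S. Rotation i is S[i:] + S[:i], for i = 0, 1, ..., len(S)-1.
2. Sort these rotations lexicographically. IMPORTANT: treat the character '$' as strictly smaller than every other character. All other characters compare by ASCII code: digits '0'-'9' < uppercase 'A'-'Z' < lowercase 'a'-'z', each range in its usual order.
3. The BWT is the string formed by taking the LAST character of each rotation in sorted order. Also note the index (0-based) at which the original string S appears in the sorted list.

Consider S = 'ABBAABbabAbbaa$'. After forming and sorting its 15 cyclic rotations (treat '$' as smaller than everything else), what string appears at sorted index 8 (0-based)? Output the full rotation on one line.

Answer: a$ABBAABbabAbba

Derivation:
All 15 rotations (rotation i = S[i:]+S[:i]):
  rot[0] = ABBAABbabAbbaa$
  rot[1] = BBAABbabAbbaa$A
  rot[2] = BAABbabAbbaa$AB
  rot[3] = AABbabAbbaa$ABB
  rot[4] = ABbabAbbaa$ABBA
  rot[5] = BbabAbbaa$ABBAA
  rot[6] = babAbbaa$ABBAAB
  rot[7] = abAbbaa$ABBAABb
  rot[8] = bAbbaa$ABBAABba
  rot[9] = Abbaa$ABBAABbab
  rot[10] = bbaa$ABBAABbabA
  rot[11] = baa$ABBAABbabAb
  rot[12] = aa$ABBAABbabAbb
  rot[13] = a$ABBAABbabAbba
  rot[14] = $ABBAABbabAbbaa
Sorted (with $ < everything):
  sorted[0] = $ABBAABbabAbbaa
  sorted[1] = AABbabAbbaa$ABB
  sorted[2] = ABBAABbabAbbaa$
  sorted[3] = ABbabAbbaa$ABBA
  sorted[4] = Abbaa$ABBAABbab
  sorted[5] = BAABbabAbbaa$AB
  sorted[6] = BBAABbabAbbaa$A
  sorted[7] = BbabAbbaa$ABBAA
  sorted[8] = a$ABBAABbabAbba
  sorted[9] = aa$ABBAABbabAbb
  sorted[10] = abAbbaa$ABBAABb
  sorted[11] = bAbbaa$ABBAABba
  sorted[12] = baa$ABBAABbabAb
  sorted[13] = babAbbaa$ABBAAB
  sorted[14] = bbaa$ABBAABbabA
sorted[8] = a$ABBAABbabAbba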